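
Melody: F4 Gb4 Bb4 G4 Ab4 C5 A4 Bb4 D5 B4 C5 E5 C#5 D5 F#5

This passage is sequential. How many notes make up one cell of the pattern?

Try groups of 3 (5 cells in 15 notes):
F4 Gb4 Bb4 | G4 Ab4 C5 | A4 Bb4 D5 | B4 C5 E5 | C#5 D5 F#5
Each cell is the previous one up a 2nd — so the unit is 3 notes.

3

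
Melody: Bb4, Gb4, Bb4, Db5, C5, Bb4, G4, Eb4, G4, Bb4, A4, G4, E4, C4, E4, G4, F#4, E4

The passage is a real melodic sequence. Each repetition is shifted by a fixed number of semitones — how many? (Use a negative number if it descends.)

Taking 6-note groups, the heads are Bb4, G4, E4: the pattern moves down a 3rd.
Bb4→G4 is 67 − 70 = -3 semitones.

-3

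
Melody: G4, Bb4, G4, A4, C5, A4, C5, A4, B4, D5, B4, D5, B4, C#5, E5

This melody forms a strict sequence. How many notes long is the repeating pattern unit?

5

15 notes total. Splitting into 3 groups of 5:
G4 Bb4 G4 A4 C5 | A4 C5 A4 B4 D5 | B4 D5 B4 C#5 E5
Each cell is the previous one up a 2nd — so the unit is 5 notes.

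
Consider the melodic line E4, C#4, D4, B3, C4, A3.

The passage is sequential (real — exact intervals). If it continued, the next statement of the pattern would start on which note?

Bb3

Unit = 2 notes; the statements start on E4, D4, C4, moving down a 2nd each time.
The next head, down a 2nd from C4, is Bb3.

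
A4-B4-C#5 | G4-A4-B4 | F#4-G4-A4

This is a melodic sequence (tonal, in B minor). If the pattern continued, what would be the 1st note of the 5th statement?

With 3-note cells, note 1 of each statement runs A4, G4, F#4.
Each moves down a 2nd. Continuing: E4 → D4.

D4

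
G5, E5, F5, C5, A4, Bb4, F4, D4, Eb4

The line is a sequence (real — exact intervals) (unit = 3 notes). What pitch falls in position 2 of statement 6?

The unit is 3 notes. Position-2 pitches of the 3 shown cells: E5, A4, D4.
Each moves down a 5th. Continuing: G3 → C3 → F2.

F2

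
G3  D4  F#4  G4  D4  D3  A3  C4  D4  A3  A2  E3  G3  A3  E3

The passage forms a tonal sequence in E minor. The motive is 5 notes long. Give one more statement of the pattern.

E2 B2 D3 E3 B2

Unit = 5 notes; the statements start on G3, D3, A2, moving down a 4th each time.
Statement 4 starts on E2 and keeps the same diatonic contour: E2 B2 D3 E3 B2.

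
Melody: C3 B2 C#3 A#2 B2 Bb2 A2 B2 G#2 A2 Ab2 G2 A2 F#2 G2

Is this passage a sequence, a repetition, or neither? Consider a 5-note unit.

sequence

Each 5-note cell is the previous one transposed down a 2nd.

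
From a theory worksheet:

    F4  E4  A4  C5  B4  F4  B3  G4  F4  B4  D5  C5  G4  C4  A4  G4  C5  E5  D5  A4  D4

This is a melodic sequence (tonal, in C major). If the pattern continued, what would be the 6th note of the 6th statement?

The unit is 7 notes. Position-6 pitches of the 3 shown cells: F4, G4, A4.
Carrying that up a 2nd forward: B4 → C5 → D5.

D5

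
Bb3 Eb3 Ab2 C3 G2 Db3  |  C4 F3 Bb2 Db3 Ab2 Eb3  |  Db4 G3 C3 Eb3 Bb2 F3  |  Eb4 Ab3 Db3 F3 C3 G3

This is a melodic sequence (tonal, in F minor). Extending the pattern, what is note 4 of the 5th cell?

G3

Grouping in 6s, the 4th note of each cell is C3, Db3, Eb3, F3.
From F3, up a 2nd gives G3.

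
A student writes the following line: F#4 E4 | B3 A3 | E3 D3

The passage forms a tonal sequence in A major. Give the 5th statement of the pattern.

Taking 2-note groups, the heads are F#4, B3, E3: the pattern moves down a 5th.
Extending down a 5th: A2 → D2.
So cell 5 is D2 C#2.

D2 C#2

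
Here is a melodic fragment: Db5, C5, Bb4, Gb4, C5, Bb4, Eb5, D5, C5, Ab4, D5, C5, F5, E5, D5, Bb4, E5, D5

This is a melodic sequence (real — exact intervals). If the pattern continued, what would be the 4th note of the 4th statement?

C5

Grouping in 6s, the 4th note of each cell is Gb4, Ab4, Bb4.
From Bb4, up a 2nd gives C5.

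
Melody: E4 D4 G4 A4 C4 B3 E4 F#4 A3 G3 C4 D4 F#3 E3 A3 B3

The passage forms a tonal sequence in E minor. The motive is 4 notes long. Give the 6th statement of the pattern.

With a 4-note motive the entries are E4, C4, A3, F#3, each down a 3rd from the previous.
Continuing the starts: D3 → B2.
So cell 6 is B2 A2 D3 E3.

B2 A2 D3 E3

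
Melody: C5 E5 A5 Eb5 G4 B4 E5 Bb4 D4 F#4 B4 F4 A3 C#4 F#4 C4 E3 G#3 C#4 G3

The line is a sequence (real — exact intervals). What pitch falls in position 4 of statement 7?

A2

Grouping in 4s, the 4th note of each cell is Eb5, Bb4, F4, C4, G3.
Extending down a 4th: D3 → A2.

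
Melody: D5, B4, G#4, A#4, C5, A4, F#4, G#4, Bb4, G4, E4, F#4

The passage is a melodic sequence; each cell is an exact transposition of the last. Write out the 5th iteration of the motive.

Gb4 Eb4 C4 D4

Taking 4-note groups, the heads are D5, C5, Bb4: the pattern moves down a 2nd.
Carrying on: Ab4 → Gb4.
From Gb4 the exact shape gives Gb4 Eb4 C4 D4.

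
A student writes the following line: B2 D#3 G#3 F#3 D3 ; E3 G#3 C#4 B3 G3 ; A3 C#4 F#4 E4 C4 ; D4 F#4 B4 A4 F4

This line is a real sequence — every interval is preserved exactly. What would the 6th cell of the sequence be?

C5 E5 A5 G5 Eb5

With a 5-note motive the entries are B2, E3, A3, D4, each up a 4th from the previous.
Extending up a 4th: G4 → C5.
Statement 6 starts on C5 and keeps the same exact contour: C5 E5 A5 G5 Eb5.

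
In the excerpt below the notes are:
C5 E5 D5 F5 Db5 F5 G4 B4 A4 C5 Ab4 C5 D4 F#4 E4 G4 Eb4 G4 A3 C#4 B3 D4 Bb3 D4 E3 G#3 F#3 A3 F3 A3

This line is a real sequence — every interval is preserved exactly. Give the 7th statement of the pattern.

Unit = 6 notes; the statements start on C5, G4, D4, A3, E3, moving down a 4th each time.
Continuing the starts: B2 → F#2.
So cell 7 is F#2 A#2 G#2 B2 G2 B2.

F#2 A#2 G#2 B2 G2 B2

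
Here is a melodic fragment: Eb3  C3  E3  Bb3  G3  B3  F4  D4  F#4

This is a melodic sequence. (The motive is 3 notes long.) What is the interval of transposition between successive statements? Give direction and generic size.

up a 5th

Taking 3-note groups, the heads are Eb3, Bb3, F4: the pattern moves up a 5th.
From Eb3 to Bb3: up a 5th.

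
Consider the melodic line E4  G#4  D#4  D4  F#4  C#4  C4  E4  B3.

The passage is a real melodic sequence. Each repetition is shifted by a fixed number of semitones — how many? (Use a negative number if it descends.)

Unit = 3 notes; the statements start on E4, D4, C4, moving down a 2nd each time.
Counting half-steps from E4 to D4: -2.

-2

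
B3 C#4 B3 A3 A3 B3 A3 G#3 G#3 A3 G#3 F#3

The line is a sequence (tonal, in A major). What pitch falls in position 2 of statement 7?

Grouping in 4s, the 2nd note of each cell is C#4, B3, A3.
Each moves down a 2nd. Continuing: G#3 → F#3 → E3 → D3.

D3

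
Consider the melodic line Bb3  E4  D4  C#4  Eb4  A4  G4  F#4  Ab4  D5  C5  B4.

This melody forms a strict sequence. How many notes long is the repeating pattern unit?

There are 12 notes; a 4-note unit gives 3 cells:
Bb3 E4 D4 C#4 | Eb4 A4 G4 F#4 | Ab4 D5 C5 B4
Each cell is the previous one up a 4th — so the unit is 4 notes.

4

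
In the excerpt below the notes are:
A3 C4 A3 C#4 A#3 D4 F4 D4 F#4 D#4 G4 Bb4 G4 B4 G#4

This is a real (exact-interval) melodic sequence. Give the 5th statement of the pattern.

With a 5-note motive the entries are A3, D4, G4, each up a 4th from the previous.
Continuing the starts: C5 → F5.
So cell 5 is F5 Ab5 F5 A5 F#5.

F5 Ab5 F5 A5 F#5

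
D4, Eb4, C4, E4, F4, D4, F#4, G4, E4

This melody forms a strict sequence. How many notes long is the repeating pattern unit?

3

Try groups of 3 (3 cells in 9 notes):
D4 Eb4 C4 | E4 F4 D4 | F#4 G4 E4
That's a consistent up a 2nd shift per cell, and no other grouping gives one.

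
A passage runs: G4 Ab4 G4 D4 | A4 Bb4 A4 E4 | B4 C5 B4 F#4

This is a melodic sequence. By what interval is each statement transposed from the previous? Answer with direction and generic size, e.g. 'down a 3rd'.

Taking 4-note groups, the heads are G4, A4, B4: the pattern moves up a 2nd.
From G4 to A4: up a 2nd.

up a 2nd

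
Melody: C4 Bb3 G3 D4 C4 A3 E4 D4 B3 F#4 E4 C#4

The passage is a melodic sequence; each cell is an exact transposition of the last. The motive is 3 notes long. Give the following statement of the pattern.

G#4 F#4 D#4

Taking 3-note groups, the heads are C4, D4, E4, F#4: the pattern moves up a 2nd.
From G#4 the exact shape gives G#4 F#4 D#4.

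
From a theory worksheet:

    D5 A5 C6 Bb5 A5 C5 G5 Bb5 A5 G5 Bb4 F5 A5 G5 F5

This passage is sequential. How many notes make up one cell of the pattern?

15 notes total. Splitting into 3 groups of 5:
D5 A5 C6 Bb5 A5 | C5 G5 Bb5 A5 G5 | Bb4 F5 A5 G5 F5
That's a consistent down a 2nd shift per cell, and no other grouping gives one.

5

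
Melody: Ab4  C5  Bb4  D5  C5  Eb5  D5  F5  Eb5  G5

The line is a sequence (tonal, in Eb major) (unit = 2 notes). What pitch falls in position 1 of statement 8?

With 2-note cells, note 1 of each statement runs Ab4, Bb4, C5, D5, Eb5.
Carrying that up a 2nd forward: F5 → G5 → Ab5.

Ab5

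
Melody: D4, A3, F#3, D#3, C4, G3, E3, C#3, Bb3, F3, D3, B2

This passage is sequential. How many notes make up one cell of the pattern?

There are 12 notes; a 4-note unit gives 3 cells:
D4 A3 F#3 D#3 | C4 G3 E3 C#3 | Bb3 F3 D3 B2
Every group is a transposition down a 2nd of the one before; no shorter unit works.

4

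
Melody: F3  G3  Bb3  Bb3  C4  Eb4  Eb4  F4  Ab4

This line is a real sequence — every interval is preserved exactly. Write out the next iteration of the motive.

The 3-note cells begin on F3, Bb3, Eb4 — each up a 4th from the last.
So cell 4 is Ab4 Bb4 Db5.

Ab4 Bb4 Db5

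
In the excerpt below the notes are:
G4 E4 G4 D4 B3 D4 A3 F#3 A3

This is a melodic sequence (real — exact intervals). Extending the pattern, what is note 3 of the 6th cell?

With 3-note cells, note 3 of each statement runs G4, D4, A3.
Extending down a 4th: E3 → B2 → F#2.

F#2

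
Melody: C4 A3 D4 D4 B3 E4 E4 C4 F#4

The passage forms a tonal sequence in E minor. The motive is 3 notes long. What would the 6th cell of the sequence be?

A4 F#4 B4

With a 3-note motive the entries are C4, D4, E4, each up a 2nd from the previous.
Continuing the starts: F#4 → G4 → A4.
From A4 the diatonic shape gives A4 F#4 B4.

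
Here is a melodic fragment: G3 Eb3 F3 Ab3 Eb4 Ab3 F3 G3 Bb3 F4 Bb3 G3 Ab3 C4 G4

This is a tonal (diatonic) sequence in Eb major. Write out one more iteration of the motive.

Unit = 5 notes; the statements start on G3, Ab3, Bb3, moving up a 2nd each time.
Statement 4 starts on C4 and keeps the same diatonic contour: C4 Ab3 Bb3 D4 Ab4.

C4 Ab3 Bb3 D4 Ab4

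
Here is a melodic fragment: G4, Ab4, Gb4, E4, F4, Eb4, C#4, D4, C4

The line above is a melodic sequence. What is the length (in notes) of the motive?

There are 9 notes; a 3-note unit gives 3 cells:
G4 Ab4 Gb4 | E4 F4 Eb4 | C#4 D4 C4
Every group is a transposition down a 3rd of the one before; no shorter unit works.

3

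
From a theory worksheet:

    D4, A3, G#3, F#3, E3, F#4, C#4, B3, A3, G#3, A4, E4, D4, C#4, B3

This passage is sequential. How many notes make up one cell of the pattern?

15 notes total. Splitting into 3 groups of 5:
D4 A3 G#3 F#3 E3 | F#4 C#4 B3 A3 G#3 | A4 E4 D4 C#4 B3
That's a consistent up a 3rd shift per cell, and no other grouping gives one.

5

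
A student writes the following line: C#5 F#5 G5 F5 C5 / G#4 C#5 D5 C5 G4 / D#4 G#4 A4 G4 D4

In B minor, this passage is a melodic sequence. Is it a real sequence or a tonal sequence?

Each cell has the same semitone pattern (5, 1, -2, -5) — intervals are preserved exactly.
And F5 lies outside B minor, so the sequence is real rather than tonal.

real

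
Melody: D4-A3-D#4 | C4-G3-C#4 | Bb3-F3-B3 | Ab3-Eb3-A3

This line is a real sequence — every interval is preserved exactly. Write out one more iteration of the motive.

Gb3 Db3 G3

Taking 3-note groups, the heads are D4, C4, Bb3, Ab3: the pattern moves down a 2nd.
So cell 5 is Gb3 Db3 G3.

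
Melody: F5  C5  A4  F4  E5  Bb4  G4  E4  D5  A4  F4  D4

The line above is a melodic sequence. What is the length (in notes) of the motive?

12 notes total. Splitting into 3 groups of 4:
F5 C5 A4 F4 | E5 Bb4 G4 E4 | D5 A4 F4 D4
Each cell is the previous one down a 2nd — so the unit is 4 notes.

4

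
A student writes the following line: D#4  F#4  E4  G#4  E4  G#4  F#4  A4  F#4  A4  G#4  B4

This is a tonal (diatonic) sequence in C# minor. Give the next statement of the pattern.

Unit = 4 notes; the statements start on D#4, E4, F#4, moving up a 2nd each time.
From G#4 the diatonic shape gives G#4 B4 A4 C#5.

G#4 B4 A4 C#5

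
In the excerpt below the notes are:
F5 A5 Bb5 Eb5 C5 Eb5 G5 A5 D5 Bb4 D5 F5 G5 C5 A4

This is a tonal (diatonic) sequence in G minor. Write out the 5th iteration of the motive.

Unit = 5 notes; the statements start on F5, Eb5, D5, moving down a 2nd each time.
Continuing the starts: C5 → Bb4.
Statement 5 starts on Bb4 and keeps the same diatonic contour: Bb4 D5 Eb5 A4 F4.

Bb4 D5 Eb5 A4 F4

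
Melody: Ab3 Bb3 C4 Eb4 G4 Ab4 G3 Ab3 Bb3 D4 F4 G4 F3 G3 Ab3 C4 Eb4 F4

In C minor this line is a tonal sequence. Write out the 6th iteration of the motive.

With a 6-note motive the entries are Ab3, G3, F3, each down a 2nd from the previous.
Extending down a 2nd: Eb3 → D3 → C3.
So cell 6 is C3 D3 Eb3 G3 Bb3 C4.

C3 D3 Eb3 G3 Bb3 C4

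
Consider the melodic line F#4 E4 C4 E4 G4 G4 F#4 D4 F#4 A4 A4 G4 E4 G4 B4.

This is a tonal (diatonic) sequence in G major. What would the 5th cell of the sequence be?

With a 5-note motive the entries are F#4, G4, A4, each up a 2nd from the previous.
Carrying on: B4 → C5.
So cell 5 is C5 B4 G4 B4 D5.

C5 B4 G4 B4 D5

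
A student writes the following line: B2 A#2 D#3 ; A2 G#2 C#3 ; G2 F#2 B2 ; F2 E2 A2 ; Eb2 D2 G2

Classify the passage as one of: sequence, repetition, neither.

sequence

Each 3-note cell is the previous one transposed down a 2nd.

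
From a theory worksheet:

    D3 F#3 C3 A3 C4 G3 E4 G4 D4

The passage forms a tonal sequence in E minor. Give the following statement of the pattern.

B4 D5 A4

With a 3-note motive the entries are D3, A3, E4, each up a 5th from the previous.
Statement 4 starts on B4 and keeps the same diatonic contour: B4 D5 A4.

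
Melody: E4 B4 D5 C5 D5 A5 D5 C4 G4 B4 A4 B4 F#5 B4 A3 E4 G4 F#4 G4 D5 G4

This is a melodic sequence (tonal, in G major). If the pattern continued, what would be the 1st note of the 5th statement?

D3

The unit is 7 notes. Position-1 pitches of the 3 shown cells: E4, C4, A3.
Extending down a 3rd: F#3 → D3.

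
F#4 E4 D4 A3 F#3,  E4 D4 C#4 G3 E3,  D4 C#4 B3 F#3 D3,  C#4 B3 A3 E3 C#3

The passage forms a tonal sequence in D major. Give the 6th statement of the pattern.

Taking 5-note groups, the heads are F#4, E4, D4, C#4: the pattern moves down a 2nd.
Continuing the starts: B3 → A3.
So cell 6 is A3 G3 F#3 C#3 A2.

A3 G3 F#3 C#3 A2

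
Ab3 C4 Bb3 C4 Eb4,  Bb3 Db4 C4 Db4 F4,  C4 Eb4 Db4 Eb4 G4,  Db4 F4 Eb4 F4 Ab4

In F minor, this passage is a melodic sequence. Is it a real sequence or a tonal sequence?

Every note is diatonic to F minor.
Cell 1 has +4 semitones from note 1 to 2, but cell 2 has +3 — the interval quality changes while the contour stays the same, which is the hallmark of a tonal sequence.

tonal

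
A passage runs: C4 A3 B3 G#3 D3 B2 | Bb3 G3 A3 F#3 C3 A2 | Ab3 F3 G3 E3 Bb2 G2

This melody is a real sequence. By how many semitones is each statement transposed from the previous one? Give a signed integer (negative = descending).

-2

The 6-note cells begin on C4, Bb3, Ab3 — each down a 2nd from the last.
C4 to Bb3 spans -2 semitones.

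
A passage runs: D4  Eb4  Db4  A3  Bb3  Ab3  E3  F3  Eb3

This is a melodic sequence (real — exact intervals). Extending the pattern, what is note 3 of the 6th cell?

The unit is 3 notes. Position-3 pitches of the 3 shown cells: Db4, Ab3, Eb3.
Each moves down a 4th. Continuing: Bb2 → F2 → C2.

C2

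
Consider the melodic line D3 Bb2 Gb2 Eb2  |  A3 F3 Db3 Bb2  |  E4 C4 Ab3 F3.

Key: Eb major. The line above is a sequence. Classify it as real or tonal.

real

Each cell has the same semitone pattern (-4, -4, -3) — intervals are preserved exactly.
And Gb2 lies outside Eb major, so the sequence is real rather than tonal.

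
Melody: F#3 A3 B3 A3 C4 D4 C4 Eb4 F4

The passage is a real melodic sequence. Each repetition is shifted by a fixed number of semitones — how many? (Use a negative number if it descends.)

Unit = 3 notes; the statements start on F#3, A3, C4, moving up a 3rd each time.
F#3→A3 is 57 − 54 = 3 semitones.

3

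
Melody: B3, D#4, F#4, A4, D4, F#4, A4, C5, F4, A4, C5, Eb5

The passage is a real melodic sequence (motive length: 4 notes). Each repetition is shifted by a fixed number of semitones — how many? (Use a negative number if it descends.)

3

Taking 4-note groups, the heads are B3, D4, F4: the pattern moves up a 3rd.
Counting half-steps from B3 to D4: 3.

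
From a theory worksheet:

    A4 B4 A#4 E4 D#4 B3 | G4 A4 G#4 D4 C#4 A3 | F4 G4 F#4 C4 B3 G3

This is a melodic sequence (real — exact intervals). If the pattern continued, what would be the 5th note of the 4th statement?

A3

Grouping in 6s, the 5th note of each cell is D#4, C#4, B3.
One more down a 2nd gives A3.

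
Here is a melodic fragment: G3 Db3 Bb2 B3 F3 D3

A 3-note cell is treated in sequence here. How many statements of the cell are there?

2

6 notes in groups of 3 gives 6/3 = 2 statements.
Starts: G3, B3 — each up a 3rd.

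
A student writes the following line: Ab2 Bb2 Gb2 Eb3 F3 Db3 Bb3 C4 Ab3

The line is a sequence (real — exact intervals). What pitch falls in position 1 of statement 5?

C5

Grouping in 3s, the 1st note of each cell is Ab2, Eb3, Bb3.
Extending up a 5th: F4 → C5.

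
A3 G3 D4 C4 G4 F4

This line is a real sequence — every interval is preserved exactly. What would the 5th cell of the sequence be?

The 2-note cells begin on A3, D4, G4 — each up a 4th from the last.
Extending up a 4th: C5 → F5.
Statement 5 starts on F5 and keeps the same exact contour: F5 Eb5.

F5 Eb5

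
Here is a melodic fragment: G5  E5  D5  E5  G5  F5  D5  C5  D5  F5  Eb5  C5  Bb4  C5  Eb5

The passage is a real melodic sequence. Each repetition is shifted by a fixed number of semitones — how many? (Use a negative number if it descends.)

The 5-note cells begin on G5, F5, Eb5 — each down a 2nd from the last.
Counting half-steps from G5 to F5: -2.

-2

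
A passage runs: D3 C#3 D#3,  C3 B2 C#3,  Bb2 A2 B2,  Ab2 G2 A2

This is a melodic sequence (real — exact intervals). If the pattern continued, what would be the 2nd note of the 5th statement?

F2

The unit is 3 notes. Position-2 pitches of the 4 shown cells: C#3, B2, A2, G2.
One more down a 2nd gives F2.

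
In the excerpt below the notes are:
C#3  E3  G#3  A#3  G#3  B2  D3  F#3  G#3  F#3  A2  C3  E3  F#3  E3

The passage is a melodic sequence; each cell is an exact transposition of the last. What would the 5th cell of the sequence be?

F2 Ab2 C3 D3 C3

The 5-note cells begin on C#3, B2, A2 — each down a 2nd from the last.
Carrying on: G2 → F2.
Statement 5 starts on F2 and keeps the same exact contour: F2 Ab2 C3 D3 C3.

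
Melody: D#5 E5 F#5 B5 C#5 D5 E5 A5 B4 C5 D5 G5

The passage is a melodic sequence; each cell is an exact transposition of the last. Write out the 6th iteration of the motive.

F4 Gb4 Ab4 Db5

Unit = 4 notes; the statements start on D#5, C#5, B4, moving down a 2nd each time.
Carrying on: A4 → G4 → F4.
Statement 6 starts on F4 and keeps the same exact contour: F4 Gb4 Ab4 Db5.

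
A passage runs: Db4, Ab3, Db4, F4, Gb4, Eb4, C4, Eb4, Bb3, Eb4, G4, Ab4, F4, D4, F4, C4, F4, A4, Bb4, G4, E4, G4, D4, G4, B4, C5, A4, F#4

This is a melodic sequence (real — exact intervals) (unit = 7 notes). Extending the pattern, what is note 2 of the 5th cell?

E4

Grouping in 7s, the 2nd note of each cell is Ab3, Bb3, C4, D4.
From D4, up a 2nd gives E4.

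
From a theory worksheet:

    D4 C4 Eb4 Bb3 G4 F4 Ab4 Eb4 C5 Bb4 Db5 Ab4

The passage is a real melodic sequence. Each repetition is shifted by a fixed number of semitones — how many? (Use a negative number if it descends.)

The 4-note cells begin on D4, G4, C5 — each up a 4th from the last.
D4 to G4 spans +5 semitones.

5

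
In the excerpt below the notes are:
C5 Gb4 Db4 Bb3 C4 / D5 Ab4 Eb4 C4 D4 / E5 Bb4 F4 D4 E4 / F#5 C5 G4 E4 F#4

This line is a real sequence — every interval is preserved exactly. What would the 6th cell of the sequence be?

A#5 E5 B4 G#4 A#4

Taking 5-note groups, the heads are C5, D5, E5, F#5: the pattern moves up a 2nd.
Continuing the starts: G#5 → A#5.
Statement 6 starts on A#5 and keeps the same exact contour: A#5 E5 B4 G#4 A#4.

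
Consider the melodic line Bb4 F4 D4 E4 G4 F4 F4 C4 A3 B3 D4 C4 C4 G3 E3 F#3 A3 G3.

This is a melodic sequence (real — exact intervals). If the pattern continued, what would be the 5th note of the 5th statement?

B2

With 6-note cells, note 5 of each statement runs G4, D4, A3.
Carrying that down a 4th forward: E3 → B2.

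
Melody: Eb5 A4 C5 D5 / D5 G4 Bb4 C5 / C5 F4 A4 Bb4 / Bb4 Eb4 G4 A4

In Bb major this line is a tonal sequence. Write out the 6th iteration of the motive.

The 4-note cells begin on Eb5, D5, C5, Bb4 — each down a 2nd from the last.
Continuing the starts: A4 → G4.
So cell 6 is G4 C4 Eb4 F4.

G4 C4 Eb4 F4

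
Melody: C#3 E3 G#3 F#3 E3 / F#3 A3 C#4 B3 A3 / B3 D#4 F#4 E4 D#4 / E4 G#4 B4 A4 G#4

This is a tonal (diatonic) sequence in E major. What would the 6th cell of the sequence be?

D#5 F#5 A5 G#5 F#5

Unit = 5 notes; the statements start on C#3, F#3, B3, E4, moving up a 4th each time.
Extending up a 4th: A4 → D#5.
Statement 6 starts on D#5 and keeps the same diatonic contour: D#5 F#5 A5 G#5 F#5.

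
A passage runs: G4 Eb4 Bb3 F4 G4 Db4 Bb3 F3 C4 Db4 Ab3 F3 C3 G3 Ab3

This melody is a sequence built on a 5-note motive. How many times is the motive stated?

3

15 notes in groups of 5 gives 15/5 = 3 statements.
Starts: G4, Db4, Ab3 — each down a 4th.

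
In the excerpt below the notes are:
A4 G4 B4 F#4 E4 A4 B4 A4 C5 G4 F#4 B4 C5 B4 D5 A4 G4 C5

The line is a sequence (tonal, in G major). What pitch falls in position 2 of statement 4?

C5

The unit is 6 notes. Position-2 pitches of the 3 shown cells: G4, A4, B4.
Each moves up a 2nd; the next is C5.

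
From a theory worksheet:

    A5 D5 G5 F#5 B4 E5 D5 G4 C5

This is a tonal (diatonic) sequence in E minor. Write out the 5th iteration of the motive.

G4 C4 F#4

The 3-note cells begin on A5, F#5, D5 — each down a 3rd from the last.
Continuing the starts: B4 → G4.
So cell 5 is G4 C4 F#4.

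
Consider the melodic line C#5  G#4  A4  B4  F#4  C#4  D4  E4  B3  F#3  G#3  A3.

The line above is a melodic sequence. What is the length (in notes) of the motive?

There are 12 notes; a 4-note unit gives 3 cells:
C#5 G#4 A4 B4 | F#4 C#4 D4 E4 | B3 F#3 G#3 A3
That's a consistent down a 5th shift per cell, and no other grouping gives one.

4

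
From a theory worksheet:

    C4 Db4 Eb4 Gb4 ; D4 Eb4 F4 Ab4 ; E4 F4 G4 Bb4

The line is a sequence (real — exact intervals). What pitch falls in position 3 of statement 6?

C#5

Grouping in 4s, the 3rd note of each cell is Eb4, F4, G4.
Extending up a 2nd: A4 → B4 → C#5.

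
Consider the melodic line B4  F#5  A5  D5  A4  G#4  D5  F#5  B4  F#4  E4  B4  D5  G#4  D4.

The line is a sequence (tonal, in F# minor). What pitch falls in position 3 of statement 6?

E4

Grouping in 5s, the 3rd note of each cell is A5, F#5, D5.
Each moves down a 3rd. Continuing: B4 → G#4 → E4.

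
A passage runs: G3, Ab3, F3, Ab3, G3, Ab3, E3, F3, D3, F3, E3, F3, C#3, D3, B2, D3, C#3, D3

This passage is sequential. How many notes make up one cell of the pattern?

6

Try groups of 6 (3 cells in 18 notes):
G3 Ab3 F3 Ab3 G3 Ab3 | E3 F3 D3 F3 E3 F3 | C#3 D3 B2 D3 C#3 D3
Each cell is the previous one down a 3rd — so the unit is 6 notes.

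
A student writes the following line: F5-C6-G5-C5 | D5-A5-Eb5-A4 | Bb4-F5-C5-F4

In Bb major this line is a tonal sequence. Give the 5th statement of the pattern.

Unit = 4 notes; the statements start on F5, D5, Bb4, moving down a 3rd each time.
Extending down a 3rd: G4 → Eb4.
So cell 5 is Eb4 Bb4 F4 Bb3.

Eb4 Bb4 F4 Bb3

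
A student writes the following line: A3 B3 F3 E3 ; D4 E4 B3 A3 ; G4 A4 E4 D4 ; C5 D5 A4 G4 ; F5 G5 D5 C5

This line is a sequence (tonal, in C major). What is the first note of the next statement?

Unit = 4 notes; the statements start on A3, D4, G4, C5, F5, moving up a 4th each time.
The next head, up a 4th from F5, is B5.

B5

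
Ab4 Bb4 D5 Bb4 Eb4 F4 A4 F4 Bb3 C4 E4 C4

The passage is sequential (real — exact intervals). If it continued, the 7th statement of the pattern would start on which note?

The 4-note cells begin on Ab4, Eb4, Bb3 — each down a 4th from the last.
Continuing: F3 → C3 → G2 → D2. Statement 7 starts on D2.

D2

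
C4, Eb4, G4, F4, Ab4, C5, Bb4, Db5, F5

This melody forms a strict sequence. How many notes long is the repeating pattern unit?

3

Try groups of 3 (3 cells in 9 notes):
C4 Eb4 G4 | F4 Ab4 C5 | Bb4 Db5 F5
Each cell is the previous one up a 4th — so the unit is 3 notes.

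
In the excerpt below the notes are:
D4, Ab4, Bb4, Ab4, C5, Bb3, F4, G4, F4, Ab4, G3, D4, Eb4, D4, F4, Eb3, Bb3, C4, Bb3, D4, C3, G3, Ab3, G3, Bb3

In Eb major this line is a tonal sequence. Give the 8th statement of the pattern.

D2 Ab2 Bb2 Ab2 C3

With a 5-note motive the entries are D4, Bb3, G3, Eb3, C3, each down a 3rd from the previous.
Carrying on: Ab2 → F2 → D2.
So cell 8 is D2 Ab2 Bb2 Ab2 C3.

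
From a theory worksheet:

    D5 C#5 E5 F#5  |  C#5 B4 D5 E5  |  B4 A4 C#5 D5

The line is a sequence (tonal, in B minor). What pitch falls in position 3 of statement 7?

With 4-note cells, note 3 of each statement runs E5, D5, C#5.
Extending down a 2nd: B4 → A4 → G4 → F#4.

F#4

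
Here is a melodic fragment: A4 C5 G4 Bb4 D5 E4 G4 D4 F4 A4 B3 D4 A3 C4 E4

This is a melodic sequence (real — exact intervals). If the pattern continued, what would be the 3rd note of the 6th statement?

F#2

The unit is 5 notes. Position-3 pitches of the 3 shown cells: G4, D4, A3.
Extending down a 4th: E3 → B2 → F#2.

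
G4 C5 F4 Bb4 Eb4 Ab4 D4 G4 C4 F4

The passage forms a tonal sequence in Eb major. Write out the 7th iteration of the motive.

Unit = 2 notes; the statements start on G4, F4, Eb4, D4, C4, moving down a 2nd each time.
Continuing the starts: Bb3 → Ab3.
So cell 7 is Ab3 D4.

Ab3 D4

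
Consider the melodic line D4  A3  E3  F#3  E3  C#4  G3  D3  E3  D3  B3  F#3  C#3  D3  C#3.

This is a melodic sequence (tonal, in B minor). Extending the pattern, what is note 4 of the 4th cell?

C#3

Grouping in 5s, the 4th note of each cell is F#3, E3, D3.
One more down a 2nd gives C#3.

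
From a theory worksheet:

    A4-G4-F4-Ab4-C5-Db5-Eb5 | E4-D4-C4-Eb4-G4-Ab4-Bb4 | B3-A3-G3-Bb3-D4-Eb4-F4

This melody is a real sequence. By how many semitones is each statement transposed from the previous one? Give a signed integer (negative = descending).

The 7-note cells begin on A4, E4, B3 — each down a 4th from the last.
A4 to E4 spans -5 semitones.

-5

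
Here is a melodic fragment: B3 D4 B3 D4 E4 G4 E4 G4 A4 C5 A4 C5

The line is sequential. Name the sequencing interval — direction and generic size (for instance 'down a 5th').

Taking 4-note groups, the heads are B3, E4, A4: the pattern moves up a 4th.
B3 to E4 is up a 4th.

up a 4th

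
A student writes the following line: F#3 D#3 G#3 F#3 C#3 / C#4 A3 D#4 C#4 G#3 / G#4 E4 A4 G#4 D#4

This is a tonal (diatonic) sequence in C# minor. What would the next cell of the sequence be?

D#5 B4 E5 D#5 A4

With a 5-note motive the entries are F#3, C#4, G#4, each up a 5th from the previous.
Statement 4 starts on D#5 and keeps the same diatonic contour: D#5 B4 E5 D#5 A4.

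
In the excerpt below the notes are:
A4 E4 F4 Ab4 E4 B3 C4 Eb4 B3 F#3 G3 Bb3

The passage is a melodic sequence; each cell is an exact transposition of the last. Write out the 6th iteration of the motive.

G#2 D#2 E2 G2

The 4-note cells begin on A4, E4, B3 — each down a 4th from the last.
Continuing the starts: F#3 → C#3 → G#2.
From G#2 the exact shape gives G#2 D#2 E2 G2.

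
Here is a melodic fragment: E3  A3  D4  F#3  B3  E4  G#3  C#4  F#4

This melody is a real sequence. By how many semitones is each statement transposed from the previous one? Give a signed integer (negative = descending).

Taking 3-note groups, the heads are E3, F#3, G#3: the pattern moves up a 2nd.
E3→F#3 is 54 − 52 = 2 semitones.

2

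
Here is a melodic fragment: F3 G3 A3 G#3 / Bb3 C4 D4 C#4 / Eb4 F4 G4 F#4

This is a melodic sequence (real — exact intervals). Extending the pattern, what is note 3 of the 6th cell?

Bb5

With 4-note cells, note 3 of each statement runs A3, D4, G4.
Extending up a 4th: C5 → F5 → Bb5.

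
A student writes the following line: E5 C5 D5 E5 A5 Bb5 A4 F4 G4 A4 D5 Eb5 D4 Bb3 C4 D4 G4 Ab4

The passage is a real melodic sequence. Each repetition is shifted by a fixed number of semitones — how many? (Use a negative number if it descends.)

-7

Taking 6-note groups, the heads are E5, A4, D4: the pattern moves down a 5th.
E5→A4 is 69 − 76 = -7 semitones.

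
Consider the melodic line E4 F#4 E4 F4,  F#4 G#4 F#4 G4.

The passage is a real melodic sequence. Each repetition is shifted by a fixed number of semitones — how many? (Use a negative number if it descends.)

With a 4-note motive the entries are E4, F#4, each up a 2nd from the previous.
Counting half-steps from E4 to F#4: 2.

2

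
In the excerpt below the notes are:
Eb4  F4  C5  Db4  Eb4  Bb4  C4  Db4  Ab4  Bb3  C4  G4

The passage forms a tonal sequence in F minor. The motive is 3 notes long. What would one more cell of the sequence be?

Ab3 Bb3 F4

Taking 3-note groups, the heads are Eb4, Db4, C4, Bb3: the pattern moves down a 2nd.
From Ab3 the diatonic shape gives Ab3 Bb3 F4.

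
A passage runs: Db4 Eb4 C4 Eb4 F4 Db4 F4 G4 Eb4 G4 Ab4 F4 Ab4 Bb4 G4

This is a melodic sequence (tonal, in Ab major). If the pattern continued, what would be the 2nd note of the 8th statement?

Eb5

With 3-note cells, note 2 of each statement runs Eb4, F4, G4, Ab4, Bb4.
Extending up a 2nd: C5 → Db5 → Eb5.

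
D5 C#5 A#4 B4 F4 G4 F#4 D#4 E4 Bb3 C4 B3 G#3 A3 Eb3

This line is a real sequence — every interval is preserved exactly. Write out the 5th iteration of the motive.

Bb2 A2 F#2 G2 Db2

With a 5-note motive the entries are D5, G4, C4, each down a 5th from the previous.
Carrying on: F3 → Bb2.
Statement 5 starts on Bb2 and keeps the same exact contour: Bb2 A2 F#2 G2 Db2.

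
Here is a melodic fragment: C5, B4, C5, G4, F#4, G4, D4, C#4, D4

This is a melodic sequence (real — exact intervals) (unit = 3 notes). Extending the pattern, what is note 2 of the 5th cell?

With 3-note cells, note 2 of each statement runs B4, F#4, C#4.
Extending down a 4th: G#3 → D#3.

D#3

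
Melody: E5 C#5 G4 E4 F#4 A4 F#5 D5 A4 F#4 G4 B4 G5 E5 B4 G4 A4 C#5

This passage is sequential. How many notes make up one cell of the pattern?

6

Try groups of 6 (3 cells in 18 notes):
E5 C#5 G4 E4 F#4 A4 | F#5 D5 A4 F#4 G4 B4 | G5 E5 B4 G4 A4 C#5
That's a consistent up a 2nd shift per cell, and no other grouping gives one.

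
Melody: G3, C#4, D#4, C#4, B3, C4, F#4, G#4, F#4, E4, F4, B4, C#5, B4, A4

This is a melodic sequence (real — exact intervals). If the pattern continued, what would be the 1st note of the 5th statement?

The unit is 5 notes. Position-1 pitches of the 3 shown cells: G3, C4, F4.
Extending up a 4th: Bb4 → Eb5.

Eb5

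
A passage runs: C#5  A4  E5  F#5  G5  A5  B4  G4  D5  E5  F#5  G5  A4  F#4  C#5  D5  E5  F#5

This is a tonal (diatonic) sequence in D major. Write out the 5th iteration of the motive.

Unit = 6 notes; the statements start on C#5, B4, A4, moving down a 2nd each time.
Carrying on: G4 → F#4.
So cell 5 is F#4 D4 A4 B4 C#5 D5.

F#4 D4 A4 B4 C#5 D5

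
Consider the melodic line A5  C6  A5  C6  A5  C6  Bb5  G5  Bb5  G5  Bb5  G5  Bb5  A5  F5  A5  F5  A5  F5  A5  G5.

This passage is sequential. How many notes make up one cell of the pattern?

Try groups of 7 (3 cells in 21 notes):
A5 C6 A5 C6 A5 C6 Bb5 | G5 Bb5 G5 Bb5 G5 Bb5 A5 | F5 A5 F5 A5 F5 A5 G5
Every group is a transposition down a 2nd of the one before; no shorter unit works.

7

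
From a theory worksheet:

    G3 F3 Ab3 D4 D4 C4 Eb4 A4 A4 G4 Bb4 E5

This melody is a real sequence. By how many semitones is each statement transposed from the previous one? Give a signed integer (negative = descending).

Taking 4-note groups, the heads are G3, D4, A4: the pattern moves up a 5th.
G3→D4 is 62 − 55 = 7 semitones.

7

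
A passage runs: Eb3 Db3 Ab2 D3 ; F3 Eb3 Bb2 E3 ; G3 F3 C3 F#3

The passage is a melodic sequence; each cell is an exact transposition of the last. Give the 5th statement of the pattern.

B3 A3 E3 A#3

Taking 4-note groups, the heads are Eb3, F3, G3: the pattern moves up a 2nd.
Carrying on: A3 → B3.
From B3 the exact shape gives B3 A3 E3 A#3.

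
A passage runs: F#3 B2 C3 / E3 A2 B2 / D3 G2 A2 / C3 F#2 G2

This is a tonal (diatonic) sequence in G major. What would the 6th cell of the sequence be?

A2 D2 E2

With a 3-note motive the entries are F#3, E3, D3, C3, each down a 2nd from the previous.
Extending down a 2nd: B2 → A2.
Statement 6 starts on A2 and keeps the same diatonic contour: A2 D2 E2.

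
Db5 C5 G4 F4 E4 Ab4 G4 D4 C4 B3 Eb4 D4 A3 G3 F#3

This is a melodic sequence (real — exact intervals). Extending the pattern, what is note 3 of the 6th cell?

Grouping in 5s, the 3rd note of each cell is G4, D4, A3.
Carrying that down a 4th forward: E3 → B2 → F#2.

F#2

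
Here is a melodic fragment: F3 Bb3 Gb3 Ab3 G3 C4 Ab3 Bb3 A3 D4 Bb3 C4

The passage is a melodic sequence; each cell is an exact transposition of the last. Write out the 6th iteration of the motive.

D#4 G#4 E4 F#4

Unit = 4 notes; the statements start on F3, G3, A3, moving up a 2nd each time.
Continuing the starts: B3 → C#4 → D#4.
From D#4 the exact shape gives D#4 G#4 E4 F#4.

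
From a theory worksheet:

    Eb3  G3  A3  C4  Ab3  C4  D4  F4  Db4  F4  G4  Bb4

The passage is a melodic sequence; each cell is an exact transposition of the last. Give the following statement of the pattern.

Gb4 Bb4 C5 Eb5

With a 4-note motive the entries are Eb3, Ab3, Db4, each up a 4th from the previous.
Statement 4 starts on Gb4 and keeps the same exact contour: Gb4 Bb4 C5 Eb5.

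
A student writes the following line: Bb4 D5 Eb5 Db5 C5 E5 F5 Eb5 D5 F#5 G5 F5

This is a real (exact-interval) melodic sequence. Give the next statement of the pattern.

E5 G#5 A5 G5

The 4-note cells begin on Bb4, C5, D5 — each up a 2nd from the last.
From E5 the exact shape gives E5 G#5 A5 G5.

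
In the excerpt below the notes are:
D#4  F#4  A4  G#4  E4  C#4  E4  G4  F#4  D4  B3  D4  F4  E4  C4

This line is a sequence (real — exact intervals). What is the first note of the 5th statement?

G3

The 5-note cells begin on D#4, C#4, B3 — each down a 2nd from the last.
Extending the heads down a 2nd: A3 → G3.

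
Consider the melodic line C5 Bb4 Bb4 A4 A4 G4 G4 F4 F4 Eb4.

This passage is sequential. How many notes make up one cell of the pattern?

Try groups of 2 (5 cells in 10 notes):
C5 Bb4 | Bb4 A4 | A4 G4 | G4 F4 | F4 Eb4
Every group is a transposition down a 2nd of the one before; no shorter unit works.

2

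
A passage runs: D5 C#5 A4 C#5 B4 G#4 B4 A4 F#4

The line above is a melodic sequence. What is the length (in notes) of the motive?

3

9 notes total. Splitting into 3 groups of 3:
D5 C#5 A4 | C#5 B4 G#4 | B4 A4 F#4
Each cell is the previous one down a 2nd — so the unit is 3 notes.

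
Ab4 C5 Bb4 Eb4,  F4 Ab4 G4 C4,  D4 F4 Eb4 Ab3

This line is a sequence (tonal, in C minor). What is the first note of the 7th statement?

The 4-note cells begin on Ab4, F4, D4 — each down a 3rd from the last.
Extending the heads down a 3rd: Bb3 → G3 → Eb3 → C3.

C3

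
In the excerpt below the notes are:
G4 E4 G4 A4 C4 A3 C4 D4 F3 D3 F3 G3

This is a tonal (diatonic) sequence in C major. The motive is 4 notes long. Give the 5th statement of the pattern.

Taking 4-note groups, the heads are G4, C4, F3: the pattern moves down a 5th.
Extending down a 5th: B2 → E2.
From E2 the diatonic shape gives E2 C2 E2 F2.

E2 C2 E2 F2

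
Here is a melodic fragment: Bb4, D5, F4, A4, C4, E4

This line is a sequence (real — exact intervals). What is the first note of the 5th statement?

With a 2-note motive the entries are Bb4, F4, C4, each down a 4th from the previous.
Continuing: G3 → D3. Statement 5 starts on D3.

D3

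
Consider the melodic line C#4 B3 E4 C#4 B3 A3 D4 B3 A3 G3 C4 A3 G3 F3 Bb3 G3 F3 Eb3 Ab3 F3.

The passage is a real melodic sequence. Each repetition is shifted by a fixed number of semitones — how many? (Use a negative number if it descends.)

-2

Unit = 4 notes; the statements start on C#4, B3, A3, G3, F3, moving down a 2nd each time.
C#4→B3 is 59 − 61 = -2 semitones.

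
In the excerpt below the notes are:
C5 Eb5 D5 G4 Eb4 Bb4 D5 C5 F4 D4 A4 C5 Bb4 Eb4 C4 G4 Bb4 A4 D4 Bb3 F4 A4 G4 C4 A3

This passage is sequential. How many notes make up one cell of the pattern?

25 notes total. Splitting into 5 groups of 5:
C5 Eb5 D5 G4 Eb4 | Bb4 D5 C5 F4 D4 | A4 C5 Bb4 Eb4 C4 | G4 Bb4 A4 D4 Bb3 | F4 A4 G4 C4 A3
That's a consistent down a 2nd shift per cell, and no other grouping gives one.

5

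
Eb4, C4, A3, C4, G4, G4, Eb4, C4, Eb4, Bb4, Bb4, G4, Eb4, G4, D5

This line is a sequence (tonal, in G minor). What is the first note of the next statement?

Unit = 5 notes; the statements start on Eb4, G4, Bb4, moving up a 3rd each time.
One more step up a 3rd gives D5.

D5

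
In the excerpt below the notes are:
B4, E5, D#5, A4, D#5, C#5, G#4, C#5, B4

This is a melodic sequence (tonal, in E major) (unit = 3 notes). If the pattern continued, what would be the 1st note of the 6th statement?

D#4

The unit is 3 notes. Position-1 pitches of the 3 shown cells: B4, A4, G#4.
Carrying that down a 2nd forward: F#4 → E4 → D#4.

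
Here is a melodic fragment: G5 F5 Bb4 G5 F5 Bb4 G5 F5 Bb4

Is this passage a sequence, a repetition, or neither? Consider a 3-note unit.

Each 3-note cell is identical (G5 F5 Bb4), restated at the same pitch.

repetition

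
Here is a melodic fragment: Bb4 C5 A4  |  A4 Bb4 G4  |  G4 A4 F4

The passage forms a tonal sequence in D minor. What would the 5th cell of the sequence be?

E4 F4 D4

Taking 3-note groups, the heads are Bb4, A4, G4: the pattern moves down a 2nd.
Extending down a 2nd: F4 → E4.
So cell 5 is E4 F4 D4.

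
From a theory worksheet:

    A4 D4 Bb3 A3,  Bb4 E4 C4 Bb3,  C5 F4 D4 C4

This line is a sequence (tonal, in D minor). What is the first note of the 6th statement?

F5

The 4-note cells begin on A4, Bb4, C5 — each up a 2nd from the last.
Extending the heads up a 2nd: D5 → E5 → F5.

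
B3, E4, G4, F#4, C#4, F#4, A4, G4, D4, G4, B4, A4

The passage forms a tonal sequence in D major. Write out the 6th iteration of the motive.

Taking 4-note groups, the heads are B3, C#4, D4: the pattern moves up a 2nd.
Carrying on: E4 → F#4 → G4.
From G4 the diatonic shape gives G4 C#5 E5 D5.

G4 C#5 E5 D5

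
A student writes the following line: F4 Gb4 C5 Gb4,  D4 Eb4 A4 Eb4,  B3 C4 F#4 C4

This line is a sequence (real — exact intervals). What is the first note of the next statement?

G#3

Unit = 4 notes; the statements start on F4, D4, B3, moving down a 3rd each time.
The next head, down a 3rd from B3, is G#3.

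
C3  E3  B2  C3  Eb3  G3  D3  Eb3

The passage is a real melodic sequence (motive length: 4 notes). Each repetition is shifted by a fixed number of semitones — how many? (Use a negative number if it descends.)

3

Taking 4-note groups, the heads are C3, Eb3: the pattern moves up a 3rd.
C3→Eb3 is 51 − 48 = 3 semitones.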